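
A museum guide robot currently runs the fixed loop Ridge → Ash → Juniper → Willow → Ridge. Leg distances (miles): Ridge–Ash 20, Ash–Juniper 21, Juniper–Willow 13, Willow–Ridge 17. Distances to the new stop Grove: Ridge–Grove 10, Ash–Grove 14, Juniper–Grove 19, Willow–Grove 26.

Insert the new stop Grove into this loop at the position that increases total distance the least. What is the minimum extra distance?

Adding 4 miles by placing Grove on the Ridge–Ash leg.

Insertion cost between consecutive stops i–j is d(i,Grove) + d(Grove,j) − d(i,j):
  between Ridge and Ash: 10 + 14 − 20 = 4
  between Ash and Juniper: 14 + 19 − 21 = 12
  between Juniper and Willow: 19 + 26 − 13 = 32
  between Willow and Ridge: 26 + 10 − 17 = 19
Cheapest insertion is between Ridge and Ash, adding 4.
New total = 71 + 4 = 75.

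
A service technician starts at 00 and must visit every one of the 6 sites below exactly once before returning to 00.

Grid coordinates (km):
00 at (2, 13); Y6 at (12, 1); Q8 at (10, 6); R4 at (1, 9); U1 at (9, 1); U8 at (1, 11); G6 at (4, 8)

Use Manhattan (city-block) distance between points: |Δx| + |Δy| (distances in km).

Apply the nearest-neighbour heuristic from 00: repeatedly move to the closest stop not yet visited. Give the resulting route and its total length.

At 00 the remaining stops are U8 3, R4 5, G6 7, Q8 15, U1 19, Y6 22; go to U8.
At U8 the remaining stops are R4 2, G6 6, Q8 14, U1 18, Y6 21; go to R4.
At R4 the remaining stops are G6 4, Q8 12, U1 16, Y6 19; go to G6.
At G6 the remaining stops are Q8 8, U1 12, Y6 15; go to Q8.
At Q8 the remaining stops are U1 6, Y6 7; go to U1.
At U1 the remaining stops are Y6 3; go to Y6.
Return Y6→00: 22.
Total = 3 + 2 + 4 + 8 + 6 + 3 + 22 = 48.

Total distance 48 km via the nearest-neighbour route 00 → U8 → R4 → G6 → Q8 → U1 → Y6 → 00.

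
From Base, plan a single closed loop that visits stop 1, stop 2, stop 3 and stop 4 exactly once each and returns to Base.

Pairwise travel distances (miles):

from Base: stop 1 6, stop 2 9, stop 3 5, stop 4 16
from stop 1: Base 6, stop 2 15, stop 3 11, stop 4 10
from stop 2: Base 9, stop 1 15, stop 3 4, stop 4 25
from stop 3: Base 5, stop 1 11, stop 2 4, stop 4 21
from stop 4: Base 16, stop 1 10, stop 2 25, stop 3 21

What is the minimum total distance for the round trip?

Minimum total distance: 50 miles.

Base→stop 1→stop 2→stop 3→stop 4→Base: 6+15+4+21+16 = 62
Base→stop 1→stop 2→stop 4→stop 3→Base: 6+15+25+21+5 = 72
Base→stop 1→stop 3→stop 2→stop 4→Base: 6+11+4+25+16 = 62
Base→stop 1→stop 3→stop 4→stop 2→Base: 6+11+21+25+9 = 72
Base→stop 1→stop 4→stop 2→stop 3→Base: 6+10+25+4+5 = 50
Base→stop 1→stop 4→stop 3→stop 2→Base: 6+10+21+4+9 = 50
Base→stop 2→stop 1→stop 3→stop 4→Base: 9+15+11+21+16 = 72
Base→stop 2→stop 1→stop 4→stop 3→Base: 9+15+10+21+5 = 60
Base→stop 2→stop 3→stop 1→stop 4→Base: 9+4+11+10+16 = 50
Base→stop 2→stop 4→stop 1→stop 3→Base: 9+25+10+11+5 = 60
Base→stop 3→stop 1→stop 2→stop 4→Base: 5+11+15+25+16 = 72
Base→stop 3→stop 2→stop 1→stop 4→Base: 5+4+15+10+16 = 50
The minimum is 50.
One optimal route: Base → stop 1 → stop 4 → stop 2 → stop 3 → Base (or its reverse).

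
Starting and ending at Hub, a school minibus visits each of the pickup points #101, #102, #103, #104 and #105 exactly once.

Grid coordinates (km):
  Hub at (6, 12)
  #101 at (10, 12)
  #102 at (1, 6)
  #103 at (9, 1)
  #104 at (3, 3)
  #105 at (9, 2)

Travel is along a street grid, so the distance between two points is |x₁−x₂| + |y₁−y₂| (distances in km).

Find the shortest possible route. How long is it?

Shortest round trip = 40 km.

With 5 stops there are 5!/2 = 60 distinct round trips (a route and its reverse cost the same).
Hub → #101 → #102 → #103 → #104 → #105 → Hub: 4+15+13+8+7+13 = 60
Hub → #101 → #102 → #103 → #105 → #104 → Hub: 4+15+13+1+7+12 = 52
Hub → #101 → #102 → #104 → #103 → #105 → Hub: 4+15+5+8+1+13 = 46
Hub → #101 → #102 → #104 → #105 → #103 → Hub: 4+15+5+7+1+14 = 46
Hub → #101 → #102 → #105 → #103 → #104 → Hub: 4+15+12+1+8+12 = 52
Hub → #101 → #102 → #105 → #104 → #103 → Hub: 4+15+12+7+8+14 = 60
Hub → #101 → #103 → #102 → #104 → #105 → Hub: 4+12+13+5+7+13 = 54
Hub → #101 → #103 → #102 → #105 → #104 → Hub: 4+12+13+12+7+12 = 60
Hub → #101 → #103 → #104 → #102 → #105 → Hub: 4+12+8+5+12+13 = 54
Hub → #101 → #103 → #104 → #105 → #102 → Hub: 4+12+8+7+12+11 = 54
Hub → #101 → #103 → #105 → #102 → #104 → Hub: 4+12+1+12+5+12 = 46
Hub → #101 → #103 → #105 → #104 → #102 → Hub: 4+12+1+7+5+11 = 40
Hub → #101 → #104 → #102 → #103 → #105 → Hub: 4+16+5+13+1+13 = 52
Hub → #101 → #104 → #102 → #105 → #103 → Hub: 4+16+5+12+1+14 = 52
… (46 more)
The minimum is 40.
One optimal route: Hub → #101 → #103 → #105 → #104 → #102 → Hub (or its reverse).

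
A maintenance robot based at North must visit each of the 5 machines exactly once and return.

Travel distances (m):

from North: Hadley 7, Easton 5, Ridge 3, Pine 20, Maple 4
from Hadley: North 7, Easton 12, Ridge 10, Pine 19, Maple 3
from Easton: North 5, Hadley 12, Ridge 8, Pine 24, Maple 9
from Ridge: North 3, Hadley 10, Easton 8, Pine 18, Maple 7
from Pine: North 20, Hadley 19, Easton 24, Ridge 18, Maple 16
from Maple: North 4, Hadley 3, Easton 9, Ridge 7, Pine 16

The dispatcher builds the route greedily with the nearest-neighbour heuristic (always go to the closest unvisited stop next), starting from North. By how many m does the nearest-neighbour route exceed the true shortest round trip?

12 m longer than the optimal tour.

North: Ridge=3, Maple=4, Easton=5, Hadley=7, Pine=20 ⇒ Ridge
Ridge: Maple=7, Easton=8, Hadley=10, Pine=18 ⇒ Maple
Maple: Hadley=3, Easton=9, Pine=16 ⇒ Hadley
Hadley: Easton=12, Pine=19 ⇒ Easton
Easton: Pine=24 ⇒ Pine
NN route North → Ridge → Maple → Hadley → Easton → Pine → North costs 69.
Optimal: North → Hadley → Maple → Pine → Ridge → Easton → North costs 57 (by enumerating all 60 distinct tours).
Excess = 69 − 57 = 12.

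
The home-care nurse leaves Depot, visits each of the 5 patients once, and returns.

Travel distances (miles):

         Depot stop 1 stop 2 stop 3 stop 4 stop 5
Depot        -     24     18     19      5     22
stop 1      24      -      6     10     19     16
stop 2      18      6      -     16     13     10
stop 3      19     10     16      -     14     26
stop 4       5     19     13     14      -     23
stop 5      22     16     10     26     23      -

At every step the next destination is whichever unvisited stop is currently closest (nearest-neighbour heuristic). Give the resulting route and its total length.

Nearest-neighbour total = 82 miles; route Depot → stop 4 → stop 2 → stop 1 → stop 3 → stop 5 → Depot.

Depot → [stop 4:5 / stop 2:18 / stop 3:19 / stop 5:22 / stop 1:24] → stop 4 (5)
stop 4 → [stop 2:13 / stop 3:14 / stop 1:19 / stop 5:23] → stop 2 (13)
stop 2 → [stop 1:6 / stop 5:10 / stop 3:16] → stop 1 (6)
stop 1 → [stop 3:10 / stop 5:16] → stop 3 (10)
stop 3 → [stop 5:26] → stop 5 (26)
Return stop 5→Depot: 22.
Total = 5 + 13 + 6 + 10 + 26 + 22 = 82.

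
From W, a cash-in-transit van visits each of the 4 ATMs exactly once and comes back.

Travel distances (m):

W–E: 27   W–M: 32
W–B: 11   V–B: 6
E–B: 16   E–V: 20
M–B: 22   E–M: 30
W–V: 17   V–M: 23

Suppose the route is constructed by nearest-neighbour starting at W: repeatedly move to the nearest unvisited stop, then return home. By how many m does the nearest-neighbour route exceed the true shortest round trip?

The nearest-neighbour route is 2 m longer than optimal.

W: B=11, V=17, E=27, M=32 ⇒ B
B: V=6, E=16, M=22 ⇒ V
V: E=20, M=23 ⇒ E
E: M=30 ⇒ M
NN route W → B → V → E → M → W costs 99.
Optimal: W → E → M → V → B → W costs 97 (by enumerating all 12 distinct tours).
Excess = 99 − 97 = 2.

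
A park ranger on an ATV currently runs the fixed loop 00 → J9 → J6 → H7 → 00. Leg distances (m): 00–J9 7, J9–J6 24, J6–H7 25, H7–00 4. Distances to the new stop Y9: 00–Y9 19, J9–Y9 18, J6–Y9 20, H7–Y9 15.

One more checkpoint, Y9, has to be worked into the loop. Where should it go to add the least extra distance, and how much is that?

+10 m — insert Y9 between J6 and H7.

Insertion cost between consecutive stops i–j is d(i,Y9) + d(Y9,j) − d(i,j):
  between 00 and J9: 19 + 18 − 7 = 30
  between J9 and J6: 18 + 20 − 24 = 14
  between J6 and H7: 20 + 15 − 25 = 10
  between H7 and 00: 15 + 19 − 4 = 30
Cheapest insertion is between J6 and H7, adding 10.
New total = 60 + 10 = 70.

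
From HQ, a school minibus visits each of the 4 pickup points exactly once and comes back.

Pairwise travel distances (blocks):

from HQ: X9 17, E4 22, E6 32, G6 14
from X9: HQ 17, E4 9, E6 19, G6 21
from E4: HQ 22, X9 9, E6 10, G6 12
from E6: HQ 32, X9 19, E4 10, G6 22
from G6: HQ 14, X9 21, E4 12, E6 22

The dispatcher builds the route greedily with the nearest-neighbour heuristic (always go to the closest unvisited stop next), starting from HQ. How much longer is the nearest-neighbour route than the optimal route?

From HQ: G6=14, X9=17, E4=22, E6=32 → choose G6 (14).
From G6: E4=12, X9=21, E6=22 → choose E4 (12).
From E4: X9=9, E6=10 → choose X9 (9).
From X9: E6=19 → choose E6 (19).
NN route HQ → G6 → E4 → X9 → E6 → HQ costs 86.
Optimal: HQ → X9 → E4 → E6 → G6 → HQ costs 72 (by enumerating all 12 distinct tours).
Excess = 86 − 72 = 14.

The nearest-neighbour route is 14 blocks longer than optimal.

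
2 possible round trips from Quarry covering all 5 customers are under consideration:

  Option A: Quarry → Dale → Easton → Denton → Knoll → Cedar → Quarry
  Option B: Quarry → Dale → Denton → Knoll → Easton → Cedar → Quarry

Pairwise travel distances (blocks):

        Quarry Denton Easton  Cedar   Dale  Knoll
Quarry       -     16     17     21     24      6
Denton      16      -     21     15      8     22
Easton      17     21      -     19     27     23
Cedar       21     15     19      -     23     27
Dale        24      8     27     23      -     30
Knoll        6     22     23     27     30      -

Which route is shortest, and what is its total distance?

Option A: 24 + 27 + 21 + 22 + 27 + 21 = 142
Option B: 24 + 8 + 22 + 23 + 19 + 21 = 117

117 blocks — Option B is the shortest.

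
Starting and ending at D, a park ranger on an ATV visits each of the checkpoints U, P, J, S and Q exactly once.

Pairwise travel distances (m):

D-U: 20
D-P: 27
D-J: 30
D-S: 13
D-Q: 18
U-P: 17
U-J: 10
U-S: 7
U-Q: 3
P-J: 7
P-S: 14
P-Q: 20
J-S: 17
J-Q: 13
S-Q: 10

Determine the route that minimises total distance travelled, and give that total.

There are 60 distinct closed tours to check (reversals are equivalent).
D - U - P - J - S - Q - D: 20+17+7+17+10+18 = 89
D - U - P - J - Q - S - D: 20+17+7+13+10+13 = 80
D - U - P - S - J - Q - D: 20+17+14+17+13+18 = 99
D - U - P - S - Q - J - D: 20+17+14+10+13+30 = 104
D - U - P - Q - J - S - D: 20+17+20+13+17+13 = 100
D - U - P - Q - S - J - D: 20+17+20+10+17+30 = 114
D - U - J - P - S - Q - D: 20+10+7+14+10+18 = 79
D - U - J - P - Q - S - D: 20+10+7+20+10+13 = 80
D - U - J - S - P - Q - D: 20+10+17+14+20+18 = 99
D - U - J - S - Q - P - D: 20+10+17+10+20+27 = 104
D - U - J - Q - P - S - D: 20+10+13+20+14+13 = 90
D - U - J - Q - S - P - D: 20+10+13+10+14+27 = 94
D - U - S - P - J - Q - D: 20+7+14+7+13+18 = 79
D - U - S - P - Q - J - D: 20+7+14+20+13+30 = 104
… (46 more)
D - S - P - J - U - Q - D: 13+14+7+10+3+18 = 65  ← best
The minimum is 65.
One optimal route: D → S → P → J → U → Q → D (or its reverse).

Shortest round trip = 65 m.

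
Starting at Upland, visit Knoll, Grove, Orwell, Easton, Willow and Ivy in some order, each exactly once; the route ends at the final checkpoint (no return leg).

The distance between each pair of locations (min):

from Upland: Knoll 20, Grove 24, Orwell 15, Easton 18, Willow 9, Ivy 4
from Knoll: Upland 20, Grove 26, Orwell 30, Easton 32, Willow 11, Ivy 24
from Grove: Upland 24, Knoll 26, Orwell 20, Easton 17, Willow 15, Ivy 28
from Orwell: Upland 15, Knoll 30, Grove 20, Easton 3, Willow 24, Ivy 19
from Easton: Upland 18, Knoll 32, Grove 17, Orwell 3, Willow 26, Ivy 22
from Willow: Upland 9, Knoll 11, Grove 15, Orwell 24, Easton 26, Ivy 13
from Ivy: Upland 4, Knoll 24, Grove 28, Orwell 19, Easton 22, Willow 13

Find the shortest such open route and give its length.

69 min — the minimum one-way total.

There are 6! = 720 possible orderings.
Upland → Knoll → Grove → Orwell → Easton → Willow → Ivy: 20+26+20+3+26+13 = 108
Upland → Knoll → Grove → Orwell → Easton → Ivy → Willow: 20+26+20+3+22+13 = 104
Upland → Knoll → Grove → Orwell → Willow → Easton → Ivy: 20+26+20+24+26+22 = 138
Upland → Knoll → Grove → Orwell → Willow → Ivy → Easton: 20+26+20+24+13+22 = 125
Upland → Knoll → Grove → Orwell → Ivy → Easton → Willow: 20+26+20+19+22+26 = 133
Upland → Knoll → Grove → Orwell → Ivy → Willow → Easton: 20+26+20+19+13+26 = 124
Upland → Knoll → Grove → Easton → Orwell → Willow → Ivy: 20+26+17+3+24+13 = 103
Upland → Knoll → Grove → Easton → Orwell → Ivy → Willow: 20+26+17+3+19+13 = 98
… (712 more)
Upland → Ivy → Orwell → Easton → Grove → Willow → Knoll: 4+19+3+17+15+11 = 69  ← best
The minimum is 69.
One shortest path: Upland → Ivy → Orwell → Easton → Grove → Willow → Knoll.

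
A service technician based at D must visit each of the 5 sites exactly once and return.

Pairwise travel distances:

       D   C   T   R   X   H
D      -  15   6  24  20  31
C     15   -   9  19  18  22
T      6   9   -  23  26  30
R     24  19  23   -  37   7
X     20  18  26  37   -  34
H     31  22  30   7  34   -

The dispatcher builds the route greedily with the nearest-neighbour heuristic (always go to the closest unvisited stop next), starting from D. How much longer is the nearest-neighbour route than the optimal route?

D: T=6, C=15, X=20, R=24, H=31 ⇒ T
T: C=9, R=23, X=26, H=30 ⇒ C
C: X=18, R=19, H=22 ⇒ X
X: H=34, R=37 ⇒ H
H: R=7 ⇒ R
NN route D → T → C → X → H → R → D costs 98.
Optimal: D → T → C → R → H → X → D costs 95 (by enumerating all 60 distinct tours).
Excess = 98 − 95 = 3.

The nearest-neighbour route is 3 longer than optimal.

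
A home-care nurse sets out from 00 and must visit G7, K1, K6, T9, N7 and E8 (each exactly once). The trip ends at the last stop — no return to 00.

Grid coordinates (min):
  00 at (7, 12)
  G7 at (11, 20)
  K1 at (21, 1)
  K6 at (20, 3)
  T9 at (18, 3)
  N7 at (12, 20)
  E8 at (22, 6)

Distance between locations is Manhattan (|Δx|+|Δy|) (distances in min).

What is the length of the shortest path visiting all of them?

47 min — the minimum one-way total.

There are 6! = 720 possible orderings.
00→G7→K1→K6→T9→N7→E8: 12+29+3+2+23+24 = 93
00→G7→K1→K6→T9→E8→N7: 12+29+3+2+7+24 = 77
00→G7→K1→K6→N7→T9→E8: 12+29+3+25+23+7 = 99
00→G7→K1→K6→N7→E8→T9: 12+29+3+25+24+7 = 100
00→G7→K1→K6→E8→T9→N7: 12+29+3+5+7+23 = 79
00→G7→K1→K6→E8→N7→T9: 12+29+3+5+24+23 = 96
00→G7→K1→T9→K6→N7→E8: 12+29+5+2+25+24 = 97
00→G7→K1→T9→K6→E8→N7: 12+29+5+2+5+24 = 77
… (712 more)
00→G7→N7→T9→K6→K1→E8: 12+1+23+2+3+6 = 47  ← best
The minimum is 47.
One shortest path: 00 → G7 → N7 → T9 → K6 → K1 → E8.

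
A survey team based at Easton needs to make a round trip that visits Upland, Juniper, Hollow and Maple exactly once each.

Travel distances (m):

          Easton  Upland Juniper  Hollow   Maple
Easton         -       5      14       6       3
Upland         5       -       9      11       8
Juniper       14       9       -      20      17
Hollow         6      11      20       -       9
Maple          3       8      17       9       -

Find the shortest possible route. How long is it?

Shortest round trip = 46 m.

There are 12 distinct closed tours to check (reversals are equivalent).
Easton→Upland→Juniper→Hollow→Maple→Easton: 5+9+20+9+3 = 46
Easton→Upland→Juniper→Maple→Hollow→Easton: 5+9+17+9+6 = 46
Easton→Upland→Hollow→Juniper→Maple→Easton: 5+11+20+17+3 = 56
Easton→Upland→Hollow→Maple→Juniper→Easton: 5+11+9+17+14 = 56
Easton→Upland→Maple→Juniper→Hollow→Easton: 5+8+17+20+6 = 56
Easton→Upland→Maple→Hollow→Juniper→Easton: 5+8+9+20+14 = 56
Easton→Juniper→Upland→Hollow→Maple→Easton: 14+9+11+9+3 = 46
Easton→Juniper→Upland→Maple→Hollow→Easton: 14+9+8+9+6 = 46
Easton→Juniper→Hollow→Upland→Maple→Easton: 14+20+11+8+3 = 56
Easton→Juniper→Maple→Upland→Hollow→Easton: 14+17+8+11+6 = 56
Easton→Hollow→Upland→Juniper→Maple→Easton: 6+11+9+17+3 = 46
Easton→Hollow→Juniper→Upland→Maple→Easton: 6+20+9+8+3 = 46
The minimum is 46.
One optimal route: Easton → Upland → Juniper → Hollow → Maple → Easton (or its reverse).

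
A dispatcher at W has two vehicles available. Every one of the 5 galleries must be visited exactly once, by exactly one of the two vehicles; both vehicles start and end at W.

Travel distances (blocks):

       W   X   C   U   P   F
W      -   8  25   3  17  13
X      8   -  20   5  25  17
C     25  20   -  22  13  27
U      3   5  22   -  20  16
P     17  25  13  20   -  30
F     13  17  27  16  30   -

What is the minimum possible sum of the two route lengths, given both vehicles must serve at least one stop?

Try each way of splitting the stops between the two vehicles (each non-empty) and, for each split, find the best tour for each vehicle:
  {X} + {C, U, P, F}: 16 + 76 = 92
  {C} + {X, U, P, F}: 50 + 72 = 122
  {X, C} + {U, P, F}: 53 + 66 = 119
  {U} + {X, C, P, F}: 6 + 80 = 86
  {X, U} + {C, P, F}: 16 + 70 = 86
  {C, U} + {X, P, F}: 50 + 72 = 122
  … (15 splits in total)
  {X, C, U, P} + {F}: 58 + 26 = 84  ← best
Best: vehicle 1 W → U → X → C → P → W = 58; vehicle 2 W → F → W = 26; combined 84.

Minimum combined distance: 84 blocks.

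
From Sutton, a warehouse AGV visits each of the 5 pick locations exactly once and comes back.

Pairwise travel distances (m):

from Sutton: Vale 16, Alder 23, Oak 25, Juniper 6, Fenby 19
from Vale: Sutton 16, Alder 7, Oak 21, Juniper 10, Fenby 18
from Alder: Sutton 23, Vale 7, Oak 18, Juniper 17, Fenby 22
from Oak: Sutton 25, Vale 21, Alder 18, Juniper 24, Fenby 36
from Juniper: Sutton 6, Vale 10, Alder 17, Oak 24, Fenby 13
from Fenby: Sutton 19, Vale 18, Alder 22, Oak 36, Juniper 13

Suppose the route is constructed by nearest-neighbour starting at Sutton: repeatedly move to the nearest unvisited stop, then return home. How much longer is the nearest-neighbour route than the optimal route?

9 m longer than the optimal tour.

Sutton: Juniper=6, Vale=16, Fenby=19, Alder=23, Oak=25 ⇒ Juniper
Juniper: Vale=10, Fenby=13, Alder=17, Oak=24 ⇒ Vale
Vale: Alder=7, Fenby=18, Oak=21 ⇒ Alder
Alder: Oak=18, Fenby=22 ⇒ Oak
Oak: Fenby=36 ⇒ Fenby
NN route Sutton → Juniper → Vale → Alder → Oak → Fenby → Sutton costs 96.
Optimal: Sutton → Oak → Alder → Vale → Fenby → Juniper → Sutton costs 87 (by enumerating all 60 distinct tours).
Excess = 96 − 87 = 9.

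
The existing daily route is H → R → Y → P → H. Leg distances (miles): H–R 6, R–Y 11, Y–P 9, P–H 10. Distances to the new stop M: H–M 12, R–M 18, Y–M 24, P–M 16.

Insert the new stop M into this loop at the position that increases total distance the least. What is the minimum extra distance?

Insertion cost between consecutive stops i–j is d(i,M) + d(M,j) − d(i,j):
  between H and R: 12 + 18 − 6 = 24
  between R and Y: 18 + 24 − 11 = 31
  between Y and P: 24 + 16 − 9 = 31
  between P and H: 16 + 12 − 10 = 18
Cheapest insertion is between P and H, adding 18.
New total = 36 + 18 = 54.

Minimum extra distance: 18 miles, inserting M between P and H.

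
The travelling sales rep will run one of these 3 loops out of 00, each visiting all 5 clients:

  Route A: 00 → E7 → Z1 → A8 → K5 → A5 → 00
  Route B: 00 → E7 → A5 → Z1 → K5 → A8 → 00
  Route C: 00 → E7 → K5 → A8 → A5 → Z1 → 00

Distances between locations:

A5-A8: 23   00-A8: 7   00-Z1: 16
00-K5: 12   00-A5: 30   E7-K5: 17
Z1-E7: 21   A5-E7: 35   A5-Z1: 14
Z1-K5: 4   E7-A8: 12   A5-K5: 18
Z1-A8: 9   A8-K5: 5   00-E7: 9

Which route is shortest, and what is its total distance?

Route A: 9 + 21 + 9 + 5 + 18 + 30 = 92
Route B: 9 + 35 + 14 + 4 + 5 + 7 = 74
Route C: 9 + 17 + 5 + 23 + 14 + 16 = 84

74 — Route B is the shortest.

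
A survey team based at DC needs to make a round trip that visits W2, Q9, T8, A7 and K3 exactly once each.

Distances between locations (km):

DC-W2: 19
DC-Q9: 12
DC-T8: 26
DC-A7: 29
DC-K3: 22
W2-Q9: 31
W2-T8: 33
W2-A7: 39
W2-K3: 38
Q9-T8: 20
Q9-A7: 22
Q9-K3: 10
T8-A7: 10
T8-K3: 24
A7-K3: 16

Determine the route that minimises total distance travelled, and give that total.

There are 60 distinct closed tours to check (reversals are equivalent).
DC - W2 - Q9 - T8 - A7 - K3 - DC: 19+31+20+10+16+22 = 118
DC - W2 - Q9 - T8 - K3 - A7 - DC: 19+31+20+24+16+29 = 139
DC - W2 - Q9 - A7 - T8 - K3 - DC: 19+31+22+10+24+22 = 128
DC - W2 - Q9 - A7 - K3 - T8 - DC: 19+31+22+16+24+26 = 138
DC - W2 - Q9 - K3 - T8 - A7 - DC: 19+31+10+24+10+29 = 123
DC - W2 - Q9 - K3 - A7 - T8 - DC: 19+31+10+16+10+26 = 112
DC - W2 - T8 - Q9 - A7 - K3 - DC: 19+33+20+22+16+22 = 132
DC - W2 - T8 - Q9 - K3 - A7 - DC: 19+33+20+10+16+29 = 127
DC - W2 - T8 - A7 - Q9 - K3 - DC: 19+33+10+22+10+22 = 116
DC - W2 - T8 - A7 - K3 - Q9 - DC: 19+33+10+16+10+12 = 100
DC - W2 - T8 - K3 - Q9 - A7 - DC: 19+33+24+10+22+29 = 137
DC - W2 - T8 - K3 - A7 - Q9 - DC: 19+33+24+16+22+12 = 126
DC - W2 - A7 - Q9 - T8 - K3 - DC: 19+39+22+20+24+22 = 146
DC - W2 - A7 - Q9 - K3 - T8 - DC: 19+39+22+10+24+26 = 140
… (46 more)
The minimum is 100.
One optimal route: DC → W2 → T8 → A7 → K3 → Q9 → DC (or its reverse).

Minimum total distance: 100 km.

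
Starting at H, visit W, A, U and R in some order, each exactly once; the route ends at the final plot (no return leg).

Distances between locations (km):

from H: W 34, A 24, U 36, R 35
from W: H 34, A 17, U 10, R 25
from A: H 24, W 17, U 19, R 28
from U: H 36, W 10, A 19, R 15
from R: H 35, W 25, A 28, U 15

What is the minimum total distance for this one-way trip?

66 km — the minimum one-way total.

There are 4! = 24 possible orderings.
H - W - A - U - R: 34+17+19+15 = 85
H - W - A - R - U: 34+17+28+15 = 94
H - W - U - A - R: 34+10+19+28 = 91
H - W - U - R - A: 34+10+15+28 = 87
H - W - R - A - U: 34+25+28+19 = 106
H - W - R - U - A: 34+25+15+19 = 93
H - A - W - U - R: 24+17+10+15 = 66
H - A - W - R - U: 24+17+25+15 = 81
H - A - U - W - R: 24+19+10+25 = 78
H - A - U - R - W: 24+19+15+25 = 83
H - A - R - W - U: 24+28+25+10 = 87
H - A - R - U - W: 24+28+15+10 = 77
H - U - W - A - R: 36+10+17+28 = 91
H - U - W - R - A: 36+10+25+28 = 99
… (10 more)
The minimum is 66.
One shortest path: H → A → W → U → R.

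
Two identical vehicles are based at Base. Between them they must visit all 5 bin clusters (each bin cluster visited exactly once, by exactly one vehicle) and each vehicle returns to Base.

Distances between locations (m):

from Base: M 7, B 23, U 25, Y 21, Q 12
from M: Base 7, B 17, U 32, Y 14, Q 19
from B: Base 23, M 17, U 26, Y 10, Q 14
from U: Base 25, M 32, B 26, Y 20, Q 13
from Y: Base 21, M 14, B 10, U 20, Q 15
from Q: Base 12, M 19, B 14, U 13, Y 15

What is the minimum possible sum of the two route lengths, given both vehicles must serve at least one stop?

Minimum combined distance: 92 m.

There are 2^4 − 1 = 15 ways to divide the 5 stops into two non-empty groups. For each, the best each vehicle can do is its own shortest tour through its group:
  {M} + {B, U, Y, Q}: 14 + 78 = 92
  {B} + {M, U, Y, Q}: 46 + 66 = 112
  {M, B} + {U, Y, Q}: 47 + 66 = 113
  {U} + {M, B, Y, Q}: 50 + 57 = 107
  {M, U} + {B, Y, Q}: 64 + 57 = 121
  {B, U} + {M, Y, Q}: 74 + 48 = 122
  … (15 splits in total)
Best: vehicle 1 Base → M → Base = 14; vehicle 2 Base → B → Y → U → Q → Base = 78; combined 92.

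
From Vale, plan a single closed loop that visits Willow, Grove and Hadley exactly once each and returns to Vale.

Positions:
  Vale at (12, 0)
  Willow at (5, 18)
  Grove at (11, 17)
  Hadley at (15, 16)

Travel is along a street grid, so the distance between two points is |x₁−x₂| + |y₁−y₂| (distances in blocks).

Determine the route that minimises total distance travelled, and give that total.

With 3 stops there are 3!/2 = 3 distinct round trips (a route and its reverse cost the same).
Vale - Willow - Grove - Hadley - Vale: 25+7+5+19 = 56
Vale - Willow - Hadley - Grove - Vale: 25+12+5+18 = 60
Vale - Grove - Willow - Hadley - Vale: 18+7+12+19 = 56
The minimum is 56.
One optimal route: Vale → Willow → Grove → Hadley → Vale (or its reverse).

56 blocks — the shortest possible round trip.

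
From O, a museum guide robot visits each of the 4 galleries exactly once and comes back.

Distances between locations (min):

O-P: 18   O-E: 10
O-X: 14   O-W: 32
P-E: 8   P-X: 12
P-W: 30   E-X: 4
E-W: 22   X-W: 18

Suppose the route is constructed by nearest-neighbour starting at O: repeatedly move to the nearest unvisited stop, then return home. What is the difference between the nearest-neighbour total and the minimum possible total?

From O: E=10, X=14, P=18, W=32 → choose E (10).
From E: X=4, P=8, W=22 → choose X (4).
From X: P=12, W=18 → choose P (12).
From P: W=30 → choose W (30).
NN route O → E → X → P → W → O costs 88.
Optimal: O → P → E → X → W → O costs 80 (by enumerating all 12 distinct tours).
Excess = 88 − 80 = 8.

Excess over optimum: 8 min.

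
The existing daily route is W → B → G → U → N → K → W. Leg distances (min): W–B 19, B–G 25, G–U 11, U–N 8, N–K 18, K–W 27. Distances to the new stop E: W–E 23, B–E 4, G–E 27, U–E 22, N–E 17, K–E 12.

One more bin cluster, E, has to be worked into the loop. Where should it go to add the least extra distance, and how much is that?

+6 min — insert E between B and G.

Insertion cost between consecutive stops i–j is d(i,E) + d(E,j) − d(i,j):
  between W and B: 23 + 4 − 19 = 8
  between B and G: 4 + 27 − 25 = 6
  between G and U: 27 + 22 − 11 = 38
  between U and N: 22 + 17 − 8 = 31
  between N and K: 17 + 12 − 18 = 11
  between K and W: 12 + 23 − 27 = 8
Cheapest insertion is between B and G, adding 6.
New total = 108 + 6 = 114.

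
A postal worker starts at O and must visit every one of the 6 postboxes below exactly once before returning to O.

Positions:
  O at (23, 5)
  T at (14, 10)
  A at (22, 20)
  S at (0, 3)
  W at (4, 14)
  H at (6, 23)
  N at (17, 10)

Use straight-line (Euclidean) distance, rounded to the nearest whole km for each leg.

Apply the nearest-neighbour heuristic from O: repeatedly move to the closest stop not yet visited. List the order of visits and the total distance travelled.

From O: distances to unvisited — N=8, T=10, A=15, W=21, S=23, H=25. Nearest is N (8).
From N: distances to unvisited — T=3, A=11, W=14, H=17, S=18. Nearest is T (3).
From T: distances to unvisited — W=11, A=13, H=15, S=16. Nearest is W (11).
From W: distances to unvisited — H=9, S=12, A=19. Nearest is H (9).
From H: distances to unvisited — A=16, S=21. Nearest is A (16).
From A: distances to unvisited — S=28. Nearest is S (28).
Return S→O: 23.
Total = 8 + 3 + 11 + 9 + 16 + 28 + 23 = 98.

Nearest-neighbour total = 98 km; route O → N → T → W → H → A → S → O.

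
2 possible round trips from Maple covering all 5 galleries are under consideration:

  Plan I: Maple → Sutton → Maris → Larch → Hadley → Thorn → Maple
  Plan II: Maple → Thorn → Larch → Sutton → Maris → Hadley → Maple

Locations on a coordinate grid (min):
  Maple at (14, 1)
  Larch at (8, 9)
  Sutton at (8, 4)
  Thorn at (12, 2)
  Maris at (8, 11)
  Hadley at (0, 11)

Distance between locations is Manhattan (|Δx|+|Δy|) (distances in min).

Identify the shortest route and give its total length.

Plan I: 9 + 7 + 2 + 10 + 21 + 3 = 52
Plan II: 3 + 11 + 5 + 7 + 8 + 24 = 58

Shortest is Plan I, total 52 min.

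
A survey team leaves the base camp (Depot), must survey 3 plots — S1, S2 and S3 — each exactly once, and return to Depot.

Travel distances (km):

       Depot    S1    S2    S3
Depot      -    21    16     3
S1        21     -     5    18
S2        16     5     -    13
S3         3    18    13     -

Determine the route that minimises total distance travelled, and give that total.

Minimum total distance: 42 km.

With 3 stops there are 3!/2 = 3 distinct round trips (a route and its reverse cost the same).
Depot→S1→S2→S3→Depot: 21+5+13+3 = 42
Depot→S1→S3→S2→Depot: 21+18+13+16 = 68
Depot→S2→S1→S3→Depot: 16+5+18+3 = 42
The minimum is 42.
One optimal route: Depot → S1 → S2 → S3 → Depot (or its reverse).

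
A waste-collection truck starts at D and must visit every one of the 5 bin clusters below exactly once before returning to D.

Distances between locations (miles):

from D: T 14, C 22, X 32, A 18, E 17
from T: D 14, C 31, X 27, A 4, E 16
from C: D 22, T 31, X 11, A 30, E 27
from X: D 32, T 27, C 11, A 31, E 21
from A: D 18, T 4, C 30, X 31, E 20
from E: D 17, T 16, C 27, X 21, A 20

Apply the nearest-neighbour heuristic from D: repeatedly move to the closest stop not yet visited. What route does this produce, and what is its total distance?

Total distance 92 miles via the nearest-neighbour route D → T → A → E → X → C → D.

D → [T:14 / E:17 / A:18 / C:22 / X:32] → T (14)
T → [A:4 / E:16 / X:27 / C:31] → A (4)
A → [E:20 / C:30 / X:31] → E (20)
E → [X:21 / C:27] → X (21)
X → [C:11] → C (11)
Return C→D: 22.
Total = 14 + 4 + 20 + 21 + 11 + 22 = 92.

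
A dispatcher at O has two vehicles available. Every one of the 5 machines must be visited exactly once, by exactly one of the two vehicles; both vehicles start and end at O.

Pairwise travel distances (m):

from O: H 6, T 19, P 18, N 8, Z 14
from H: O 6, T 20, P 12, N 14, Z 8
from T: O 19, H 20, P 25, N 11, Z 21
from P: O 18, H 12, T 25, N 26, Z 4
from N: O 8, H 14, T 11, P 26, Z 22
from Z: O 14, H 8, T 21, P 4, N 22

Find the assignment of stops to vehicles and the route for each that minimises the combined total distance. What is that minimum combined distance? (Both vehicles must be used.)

74 m — the smallest possible combined total.

Check every non-empty split of the stops between the two vehicles; for each half take its own optimal tour:
  {H} + {T, P, N, Z}: 12 + 62 = 74
  {T} + {H, P, N, Z}: 38 + 52 = 90
  {H, T} + {P, N, Z}: 45 + 52 = 97
  {P} + {H, T, N, Z}: 36 + 54 = 90
  {H, P} + {T, N, Z}: 36 + 54 = 90
  {T, P} + {H, N, Z}: 62 + 44 = 106
  … (15 splits in total)
Best: vehicle 1 O → H → O = 12; vehicle 2 O → P → Z → T → N → O = 62; combined 74.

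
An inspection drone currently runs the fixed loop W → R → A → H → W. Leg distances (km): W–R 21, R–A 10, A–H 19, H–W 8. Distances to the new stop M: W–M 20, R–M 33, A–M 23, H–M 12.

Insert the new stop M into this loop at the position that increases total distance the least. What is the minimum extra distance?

Insertion cost between consecutive stops i–j is d(i,M) + d(M,j) − d(i,j):
  between W and R: 20 + 33 − 21 = 32
  between R and A: 33 + 23 − 10 = 46
  between A and H: 23 + 12 − 19 = 16
  between H and W: 12 + 20 − 8 = 24
Cheapest insertion is between A and H, adding 16.
New total = 58 + 16 = 74.

Adding 16 km by placing M on the A–H leg.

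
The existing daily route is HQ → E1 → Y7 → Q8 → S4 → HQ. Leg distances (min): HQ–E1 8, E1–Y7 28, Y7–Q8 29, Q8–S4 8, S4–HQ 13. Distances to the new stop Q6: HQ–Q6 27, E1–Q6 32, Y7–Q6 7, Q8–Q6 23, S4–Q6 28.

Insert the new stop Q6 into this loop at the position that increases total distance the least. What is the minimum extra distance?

Minimum extra distance: 1 min, inserting Q6 between Y7 and Q8.

Insertion cost between consecutive stops i–j is d(i,Q6) + d(Q6,j) − d(i,j):
  between HQ and E1: 27 + 32 − 8 = 51
  between E1 and Y7: 32 + 7 − 28 = 11
  between Y7 and Q8: 7 + 23 − 29 = 1
  between Q8 and S4: 23 + 28 − 8 = 43
  between S4 and HQ: 28 + 27 − 13 = 42
Cheapest insertion is between Y7 and Q8, adding 1.
New total = 86 + 1 = 87.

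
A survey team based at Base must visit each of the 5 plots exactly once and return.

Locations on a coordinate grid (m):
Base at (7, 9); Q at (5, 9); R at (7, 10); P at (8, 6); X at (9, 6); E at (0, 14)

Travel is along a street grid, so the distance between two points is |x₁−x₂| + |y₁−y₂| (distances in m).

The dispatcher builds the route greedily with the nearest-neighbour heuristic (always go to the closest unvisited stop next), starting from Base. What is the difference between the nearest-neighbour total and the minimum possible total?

From Base: R=1, Q=2, P=4, X=5, E=12 → choose R (1).
From R: Q=3, P=5, X=6, E=11 → choose Q (3).
From Q: P=6, X=7, E=10 → choose P (6).
From P: X=1, E=16 → choose X (1).
From X: E=17 → choose E (17).
NN route Base → R → Q → P → X → E → Base costs 40.
Optimal: Base → Q → E → R → P → X → Base costs 34 (by enumerating all 60 distinct tours).
Excess = 40 − 34 = 6.

The nearest-neighbour route is 6 m longer than optimal.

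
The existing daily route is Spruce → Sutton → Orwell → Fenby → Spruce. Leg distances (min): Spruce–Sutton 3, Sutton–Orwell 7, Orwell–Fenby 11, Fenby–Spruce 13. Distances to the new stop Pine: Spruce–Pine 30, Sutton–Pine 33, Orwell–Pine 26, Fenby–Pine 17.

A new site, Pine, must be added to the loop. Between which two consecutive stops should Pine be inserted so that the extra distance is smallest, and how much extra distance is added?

+32 min — insert Pine between Orwell and Fenby.

Insertion cost between consecutive stops i–j is d(i,Pine) + d(Pine,j) − d(i,j):
  between Spruce and Sutton: 30 + 33 − 3 = 60
  between Sutton and Orwell: 33 + 26 − 7 = 52
  between Orwell and Fenby: 26 + 17 − 11 = 32
  between Fenby and Spruce: 17 + 30 − 13 = 34
Cheapest insertion is between Orwell and Fenby, adding 32.
New total = 34 + 32 = 66.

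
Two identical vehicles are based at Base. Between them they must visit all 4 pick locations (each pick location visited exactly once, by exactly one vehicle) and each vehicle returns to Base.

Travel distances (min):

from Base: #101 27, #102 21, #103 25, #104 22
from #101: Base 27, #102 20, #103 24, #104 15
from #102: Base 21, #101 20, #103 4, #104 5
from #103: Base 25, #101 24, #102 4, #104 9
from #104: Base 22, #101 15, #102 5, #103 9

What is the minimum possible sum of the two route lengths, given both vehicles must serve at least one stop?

Minimum combined distance: 110 min.

There are 2^3 − 1 = 7 ways to divide the 4 stops into two non-empty groups. For each, the best each vehicle can do is its own shortest tour through its group:
  {#101} + {#102, #103, #104}: 54 + 56 = 110
  {#102} + {#101, #103, #104}: 42 + 76 = 118
  {#101, #102} + {#103, #104}: 68 + 56 = 124
  {#103} + {#101, #102, #104}: 50 + 68 = 118
  {#101, #103} + {#102, #104}: 76 + 48 = 124
  {#102, #103} + {#101, #104}: 50 + 64 = 114
  … (7 splits in total)
Best: vehicle 1 Base → #101 → Base = 54; vehicle 2 Base → #102 → #103 → #104 → Base = 56; combined 110.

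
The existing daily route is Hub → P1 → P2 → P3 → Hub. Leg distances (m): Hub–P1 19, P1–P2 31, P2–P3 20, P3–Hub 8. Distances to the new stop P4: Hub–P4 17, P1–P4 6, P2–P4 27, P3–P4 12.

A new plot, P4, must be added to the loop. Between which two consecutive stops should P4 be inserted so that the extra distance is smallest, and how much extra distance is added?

Minimum extra distance: 2 m, inserting P4 between P1 and P2.

Insertion cost between consecutive stops i–j is d(i,P4) + d(P4,j) − d(i,j):
  between Hub and P1: 17 + 6 − 19 = 4
  between P1 and P2: 6 + 27 − 31 = 2
  between P2 and P3: 27 + 12 − 20 = 19
  between P3 and Hub: 12 + 17 − 8 = 21
Cheapest insertion is between P1 and P2, adding 2.
New total = 78 + 2 = 80.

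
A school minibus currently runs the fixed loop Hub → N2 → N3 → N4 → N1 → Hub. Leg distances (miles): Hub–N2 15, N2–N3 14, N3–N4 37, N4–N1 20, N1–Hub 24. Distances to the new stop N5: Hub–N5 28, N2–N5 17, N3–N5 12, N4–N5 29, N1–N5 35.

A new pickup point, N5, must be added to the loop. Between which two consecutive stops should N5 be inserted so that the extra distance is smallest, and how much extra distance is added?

Insertion cost between consecutive stops i–j is d(i,N5) + d(N5,j) − d(i,j):
  between Hub and N2: 28 + 17 − 15 = 30
  between N2 and N3: 17 + 12 − 14 = 15
  between N3 and N4: 12 + 29 − 37 = 4
  between N4 and N1: 29 + 35 − 20 = 44
  between N1 and Hub: 35 + 28 − 24 = 39
Cheapest insertion is between N3 and N4, adding 4.
New total = 110 + 4 = 114.

+4 miles — insert N5 between N3 and N4.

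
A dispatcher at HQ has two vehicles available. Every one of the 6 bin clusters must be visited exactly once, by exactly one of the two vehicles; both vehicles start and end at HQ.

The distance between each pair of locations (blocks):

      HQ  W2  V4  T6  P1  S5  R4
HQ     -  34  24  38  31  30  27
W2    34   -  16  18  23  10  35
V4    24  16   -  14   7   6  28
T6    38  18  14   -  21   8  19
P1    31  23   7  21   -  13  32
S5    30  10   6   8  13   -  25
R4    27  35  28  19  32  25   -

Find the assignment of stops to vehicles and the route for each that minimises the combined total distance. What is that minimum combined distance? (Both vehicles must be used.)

There are 2^5 − 1 = 31 ways to divide the 6 stops into two non-empty groups. For each, the best each vehicle can do is its own shortest tour through its group:
  {W2} + {V4, T6, P1, S5, R4}: 68 + 98 = 166
  {V4} + {W2, T6, P1, S5, R4}: 48 + 118 = 166
  {W2, V4} + {T6, P1, S5, R4}: 74 + 98 = 172
  {T6} + {W2, V4, P1, S5, R4}: 76 + 116 = 192
  {W2, T6} + {V4, P1, S5, R4}: 90 + 96 = 186
  {V4, T6} + {W2, P1, S5, R4}: 76 + 116 = 192
  … (31 splits in total)
  {W2, V4, T6, P1, S5} + {R4}: 104 + 54 = 158  ← best
Best: vehicle 1 HQ → W2 → T6 → S5 → V4 → P1 → HQ = 104; vehicle 2 HQ → R4 → HQ = 54; combined 158.

Minimum combined distance: 158 blocks.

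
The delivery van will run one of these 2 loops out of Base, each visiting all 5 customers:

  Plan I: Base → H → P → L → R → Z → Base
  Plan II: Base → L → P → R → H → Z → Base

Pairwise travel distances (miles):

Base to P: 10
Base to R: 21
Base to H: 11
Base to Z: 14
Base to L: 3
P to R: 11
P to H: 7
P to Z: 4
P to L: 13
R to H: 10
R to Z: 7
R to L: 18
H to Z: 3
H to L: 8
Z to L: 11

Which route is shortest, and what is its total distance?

Plan I: 11 + 7 + 13 + 18 + 7 + 14 = 70
Plan II: 3 + 13 + 11 + 10 + 3 + 14 = 54

Shortest is Plan II, total 54 miles.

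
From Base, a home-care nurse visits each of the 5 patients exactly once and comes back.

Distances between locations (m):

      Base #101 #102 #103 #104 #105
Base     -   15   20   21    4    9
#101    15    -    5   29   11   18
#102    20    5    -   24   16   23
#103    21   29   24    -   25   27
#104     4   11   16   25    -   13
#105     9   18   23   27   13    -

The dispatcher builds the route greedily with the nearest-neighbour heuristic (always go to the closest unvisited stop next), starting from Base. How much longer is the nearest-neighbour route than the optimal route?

From Base: #104=4, #105=9, #101=15, #102=20, #103=21 → choose #104 (4).
From #104: #101=11, #105=13, #102=16, #103=25 → choose #101 (11).
From #101: #102=5, #105=18, #103=29 → choose #102 (5).
From #102: #105=23, #103=24 → choose #105 (23).
From #105: #103=27 → choose #103 (27).
NN route Base → #104 → #101 → #102 → #105 → #103 → Base costs 91.
Optimal: Base → #104 → #101 → #102 → #103 → #105 → Base costs 80 (by enumerating all 60 distinct tours).
Excess = 91 − 80 = 11.

Excess over optimum: 11 m.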